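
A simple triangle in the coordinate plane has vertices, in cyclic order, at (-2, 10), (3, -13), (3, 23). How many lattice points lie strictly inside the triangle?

By the shoelace formula, twice the signed area is |((-2)·(-13) − 3·10) + (3·23 − 3·(-13)) + (3·10 − (-2)·23)| = 180, so the area is 90.
The number of boundary lattice points is Σ gcd(|Δx|,|Δy|) = gcd(5,23) + gcd(0,36) + gcd(5,13) = 1+36+1 = 38.
By Pick's theorem A = I + B/2 − 1, so I = 90 − 38/2 + 1 = 72.

72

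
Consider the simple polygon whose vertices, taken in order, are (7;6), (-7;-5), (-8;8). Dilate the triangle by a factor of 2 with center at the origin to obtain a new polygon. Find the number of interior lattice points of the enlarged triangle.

384

By the shoelace formula, twice the signed area is |[7·(-5) − (-7)·6] + [(-7)·8 − (-8)·(-5)] + [(-8)·6 − 7·8]| = 193, so the area is 96.5.
Along each edge there are gcd(|Δx|,|Δy|)+1 lattice points, so counting each shared vertex once the boundary has gcd(14,11) + gcd(1,13) + gcd(15,2) = 1+1+1 = 3.
Scaling by 2 multiplies the area by 2² = 4 (so the new area is 386) and multiplies the boundary lattice-point count by 2, giving 6.
By Pick's theorem, the interior count of the dilated polygon is 386 − 6/2 + 1 = 384.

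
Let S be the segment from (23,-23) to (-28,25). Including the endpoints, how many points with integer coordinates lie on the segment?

4

The number of lattice points on a segment between lattice points is gcd(|Δx|,|Δy|) + 1 = gcd(51,48) + 1 = 3 + 1 = 4.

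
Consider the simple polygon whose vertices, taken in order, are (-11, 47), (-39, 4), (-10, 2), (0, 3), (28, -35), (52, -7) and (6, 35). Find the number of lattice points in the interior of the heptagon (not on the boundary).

The shoelace formula gives twice the area as |[(-11)·4 − (-39)·47] + [(-39)·2 − (-10)·4] + [(-10)·3 − 0·2] + [0·(-35) − 28·3] + [28·(-7) − 52·(-35)] + [52·35 − 6·(-7)] + [6·47 − (-11)·35]| = 5790, so the area is 2895.
The number of boundary lattice points is Σ gcd(|Δx|,|Δy|) = gcd(28,43) + gcd(29,2) + gcd(10,1) + gcd(28,38) + gcd(24,28) + gcd(46,42) + gcd(17,12) = 1+1+1+2+4+2+1 = 12.
By Pick's theorem A = I + B/2 − 1, so I = 2895 − 12/2 + 1 = 2890.

2890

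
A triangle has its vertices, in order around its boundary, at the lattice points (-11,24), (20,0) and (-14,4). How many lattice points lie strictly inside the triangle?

345

Using the shoelace formula, 2A = |[(-11)·0 − 20·24] + [20·4 − (-14)·0] + [(-14)·24 − (-11)·4]| = 692, so the area is 346.
Along each edge there are gcd(|Δx|,|Δy|)+1 lattice points, so counting each shared vertex once the boundary has gcd(31,24) + gcd(34,4) + gcd(3,20) = 1+2+1 = 4.
By Pick's theorem A = I + B/2 − 1, so I = 346 − 4/2 + 1 = 345.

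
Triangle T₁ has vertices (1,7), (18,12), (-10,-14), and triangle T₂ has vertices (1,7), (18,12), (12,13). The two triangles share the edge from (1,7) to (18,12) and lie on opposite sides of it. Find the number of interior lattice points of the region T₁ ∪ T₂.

173

The union is the simple quadrilateral with vertices (1,7), (-10,-14), (18,12), (12,13) in order.
The shoelace formula gives twice the area as |[1·(-14) − (-10)·7] + [(-10)·12 − 18·(-14)] + [18·13 − 12·12] + [12·7 − 1·13]| = 349, so the area is 174.5.
Along each edge there are gcd(|Δx|,|Δy|)+1 lattice points, so counting each shared vertex once the boundary has gcd(11,21) + gcd(28,26) + gcd(6,1) + gcd(11,6) = 1+2+1+1 = 5.
By Pick's theorem I = A − B/2 + 1 = 174.5 − 5/2 + 1 = 173.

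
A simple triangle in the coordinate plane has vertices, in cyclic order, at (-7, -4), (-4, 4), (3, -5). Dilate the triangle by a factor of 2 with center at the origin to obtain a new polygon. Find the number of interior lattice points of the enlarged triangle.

164

Using the shoelace formula, 2A = |[(-7)·4 − (-4)·(-4)] + [(-4)·(-5) − 3·4] + [3·(-4) − (-7)·(-5)]| = 83, so the area is 83/2.
Along each edge there are gcd(|Δx|,|Δy|)+1 lattice points, so counting each shared vertex once the boundary has gcd(3,8) + gcd(7,9) + gcd(10,1) = 1+1+1 = 3.
Scaling by 2 multiplies the area by 2² = 4 (so the new area is 166) and multiplies the boundary lattice-point count by 2, giving 6.
By Pick's theorem, the interior count of the dilated polygon is 166 − 6/2 + 1 = 164.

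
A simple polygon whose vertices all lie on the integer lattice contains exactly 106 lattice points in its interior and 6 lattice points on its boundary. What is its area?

108

Pick's theorem states A = I + B/2 − 1, so A = 106 + 6/2 − 1 = 108.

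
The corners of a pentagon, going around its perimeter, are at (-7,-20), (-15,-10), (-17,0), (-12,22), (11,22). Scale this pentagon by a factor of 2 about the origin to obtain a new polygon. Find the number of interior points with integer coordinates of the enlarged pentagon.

By the shoelace formula, twice the signed area is |[(-7)·(-10) − (-15)·(-20)] + [(-15)·0 − (-17)·(-10)] + [(-17)·22 − (-12)·0] + [(-12)·22 − 11·22] + [11·(-20) − (-7)·22]| = 1346, so the area is 673.
Along each edge there are gcd(|Δx|,|Δy|)+1 lattice points, so counting each shared vertex once the boundary has gcd(8,10) + gcd(2,10) + gcd(5,22) + gcd(23,0) + gcd(18,42) = 2+2+1+23+6 = 34.
Scaling by 2 multiplies the area by 2² = 4 (so the new area is 2692) and multiplies the boundary lattice-point count by 2, giving 68.
By Pick's theorem, the interior count of the dilated polygon is 2692 − 68/2 + 1 = 2659.

2659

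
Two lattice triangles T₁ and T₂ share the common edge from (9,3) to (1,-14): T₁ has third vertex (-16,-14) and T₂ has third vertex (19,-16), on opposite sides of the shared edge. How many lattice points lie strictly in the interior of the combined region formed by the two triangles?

The union is the simple quadrilateral with vertices (9,3), (-16,-14), (1,-14), (19,-16) in order.
By the shoelace formula, twice the signed area is |[9·(-14) − (-16)·3] + [(-16)·(-14) − 1·(-14)] + [1·(-16) − 19·(-14)] + [19·3 − 9·(-16)]| = 611, so the area is 611/2.
Summing gcd(|Δx|,|Δy|) over the edges gives the boundary count: gcd(25,17) + gcd(17,0) + gcd(18,2) + gcd(10,19) = 1+17+2+1 = 21.
By Pick's theorem I = A − B/2 + 1 = 611/2 − 21/2 + 1 = 296.

296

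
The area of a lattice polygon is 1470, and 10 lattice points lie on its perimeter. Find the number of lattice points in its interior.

Pick's theorem A = I + B/2 − 1 rearranges to I = A − B/2 + 1 = 1470 − 10/2 + 1 = 1466.

1466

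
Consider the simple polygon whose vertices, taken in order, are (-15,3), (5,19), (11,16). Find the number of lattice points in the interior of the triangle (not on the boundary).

69

Using the shoelace formula, 2A = |[(-15)·19 − 5·3] + [5·16 − 11·19] + [11·3 − (-15)·16]| = 156, so the area is 78.
The number of boundary lattice points is Σ gcd(|Δx|,|Δy|) = gcd(20,16) + gcd(6,3) + gcd(26,13) = 4+3+13 = 20.
By Pick's theorem A = I + B/2 − 1, so I = 78 − 20/2 + 1 = 69.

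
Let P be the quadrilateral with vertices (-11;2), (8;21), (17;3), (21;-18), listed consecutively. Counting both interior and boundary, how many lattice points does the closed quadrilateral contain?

The shoelace formula gives twice the area as |[(-11)·21 − 8·2] + [8·3 − 17·21] + [17·(-18) − 21·3] + [21·2 − (-11)·(-18)]| = 1105, so the area is 552.5.
Summing gcd(|Δx|,|Δy|) over the edges gives the boundary count: gcd(19,19) + gcd(9,18) + gcd(4,21) + gcd(32,20) = 19+9+1+4 = 33.
Pick's theorem gives I = A − B/2 + 1 = 552.5 − 33/2 + 1 = 537, so the closed region contains I + B = 537 + 33 = 570 lattice points.

570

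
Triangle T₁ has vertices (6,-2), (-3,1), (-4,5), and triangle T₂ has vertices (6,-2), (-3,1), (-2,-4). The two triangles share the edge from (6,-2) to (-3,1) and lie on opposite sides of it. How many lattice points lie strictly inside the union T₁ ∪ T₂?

The union is the simple quadrilateral with vertices (6,-2), (-4,5), (-3,1), (-2,-4) in order.
Using the shoelace formula, 2A = |(6·5 − (-4)·(-2)) + ((-4)·1 − (-3)·5) + ((-3)·(-4) − (-2)·1) + ((-2)·(-2) − 6·(-4))| = 75, so the area is 37.5.
Summing gcd(|Δx|,|Δy|) over the edges gives the boundary count: gcd(10,7) + gcd(1,4) + gcd(1,5) + gcd(8,2) = 1+1+1+2 = 5.
By Pick's theorem I = A − B/2 + 1 = 37.5 − 5/2 + 1 = 36.

36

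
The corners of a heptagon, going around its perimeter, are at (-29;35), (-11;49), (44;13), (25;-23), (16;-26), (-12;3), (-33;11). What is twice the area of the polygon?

6087

By the shoelace formula, twice the signed area is |((-29)·49 − (-11)·35) + ((-11)·13 − 44·49) + (44·(-23) − 25·13) + (25·(-26) − 16·(-23)) + (16·3 − (-12)·(-26)) + ((-12)·11 − (-33)·3) + ((-33)·35 − (-29)·11)| = 6087, so the area is 6087/2.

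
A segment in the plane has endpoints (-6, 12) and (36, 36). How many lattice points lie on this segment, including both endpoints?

The number of lattice points on a segment between lattice points is gcd(|Δx|,|Δy|) + 1 = gcd(42,24) + 1 = 6 + 1 = 7.

7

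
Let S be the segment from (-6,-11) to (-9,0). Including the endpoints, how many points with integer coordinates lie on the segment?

2

The number of lattice points on a segment between lattice points is gcd(|Δx|,|Δy|) + 1 = gcd(3,11) + 1 = 1 + 1 = 2.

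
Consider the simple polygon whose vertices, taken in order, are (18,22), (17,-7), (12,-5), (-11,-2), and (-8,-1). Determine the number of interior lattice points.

370

The shoelace formula gives twice the area as |(18·(-7) − 17·22) + (17·(-5) − 12·(-7)) + (12·(-2) − (-11)·(-5)) + ((-11)·(-1) − (-8)·(-2)) + ((-8)·22 − 18·(-1))| = 743, so the area is 743/2.
Along each edge there are gcd(|Δx|,|Δy|)+1 lattice points, so counting each shared vertex once the boundary has gcd(1,29) + gcd(5,2) + gcd(23,3) + gcd(3,1) + gcd(26,23) = 1+1+1+1+1 = 5.
By Pick's theorem A = I + B/2 − 1, so I = 743/2 − 5/2 + 1 = 370.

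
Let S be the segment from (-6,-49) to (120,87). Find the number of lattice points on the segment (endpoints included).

The number of lattice points on a segment between lattice points is gcd(|Δx|,|Δy|) + 1 = gcd(126,136) + 1 = 2 + 1 = 3.

3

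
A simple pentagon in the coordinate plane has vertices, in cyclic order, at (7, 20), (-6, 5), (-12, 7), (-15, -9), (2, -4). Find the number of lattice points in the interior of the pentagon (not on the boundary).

Using the shoelace formula, 2A = |[7·5 − (-6)·20] + [(-6)·7 − (-12)·5] + [(-12)·(-9) − (-15)·7] + [(-15)·(-4) − 2·(-9)] + [2·20 − 7·(-4)]| = 532, so the area is 266.
Along each edge there are gcd(|Δx|,|Δy|)+1 lattice points, so counting each shared vertex once the boundary has gcd(13,15) + gcd(6,2) + gcd(3,16) + gcd(17,5) + gcd(5,24) = 1+2+1+1+1 = 6.
Pick's theorem gives I = A − B/2 + 1 = 266 − 6/2 + 1 = 264.

264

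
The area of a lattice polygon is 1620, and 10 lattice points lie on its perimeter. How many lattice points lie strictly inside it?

Pick's theorem A = I + B/2 − 1 rearranges to I = A − B/2 + 1 = 1620 − 10/2 + 1 = 1616.

1616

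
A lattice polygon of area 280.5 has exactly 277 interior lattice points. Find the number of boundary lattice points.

9

Pick's theorem gives A = I + B/2 − 1, so B = 2(A − I + 1) = 2(280.5 − 277 + 1) = 9.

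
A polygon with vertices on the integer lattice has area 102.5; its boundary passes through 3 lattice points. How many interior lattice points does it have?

Pick's theorem A = I + B/2 − 1 rearranges to I = A − B/2 + 1 = 102.5 − 3/2 + 1 = 102.

102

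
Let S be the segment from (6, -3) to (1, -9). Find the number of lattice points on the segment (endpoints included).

2

The number of lattice points on a segment between lattice points is gcd(|Δx|,|Δy|) + 1 = gcd(5,6) + 1 = 1 + 1 = 2.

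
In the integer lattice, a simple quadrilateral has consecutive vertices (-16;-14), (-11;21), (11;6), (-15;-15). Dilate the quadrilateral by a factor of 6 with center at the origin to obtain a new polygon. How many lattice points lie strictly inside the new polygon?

By the shoelace formula, twice the signed area is |[(-16)·21 − (-11)·(-14)] + [(-11)·6 − 11·21] + [11·(-15) − (-15)·6] + [(-15)·(-14) − (-16)·(-15)]| = 892, so the area is 446.
Summing gcd(|Δx|,|Δy|) over the edges gives the boundary count: gcd(5,35) + gcd(22,15) + gcd(26,21) + gcd(1,1) = 5+1+1+1 = 8.
Scaling by 6 multiplies the area by 6² = 36 (so the new area is 16056) and multiplies the boundary lattice-point count by 6, giving 48.
By Pick's theorem, the interior count of the dilated polygon is 16056 − 48/2 + 1 = 16033.

16033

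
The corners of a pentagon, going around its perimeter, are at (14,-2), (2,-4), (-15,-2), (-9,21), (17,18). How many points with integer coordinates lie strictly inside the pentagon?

625

Using the shoelace formula, 2A = |(14·(-4) − 2·(-2)) + (2·(-2) − (-15)·(-4)) + ((-15)·21 − (-9)·(-2)) + ((-9)·18 − 17·21) + (17·(-2) − 14·18)| = 1254, so the area is 627.
Summing gcd(|Δx|,|Δy|) over the edges gives the boundary count: gcd(12,2) + gcd(17,2) + gcd(6,23) + gcd(26,3) + gcd(3,20) = 2+1+1+1+1 = 6.
Pick's theorem gives I = A − B/2 + 1 = 627 − 6/2 + 1 = 625.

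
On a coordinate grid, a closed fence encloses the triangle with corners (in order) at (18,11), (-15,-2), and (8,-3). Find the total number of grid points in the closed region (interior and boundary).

169

Using the shoelace formula, 2A = |[18·(-2) − (-15)·11] + [(-15)·(-3) − 8·(-2)] + [8·11 − 18·(-3)]| = 332, so the area is 166.
The number of boundary lattice points is Σ gcd(|Δx|,|Δy|) = gcd(33,13) + gcd(23,1) + gcd(10,14) = 1+1+2 = 4.
Pick's theorem gives I = A − B/2 + 1 = 166 − 4/2 + 1 = 165, so the closed region contains I + B = 165 + 4 = 169 lattice points.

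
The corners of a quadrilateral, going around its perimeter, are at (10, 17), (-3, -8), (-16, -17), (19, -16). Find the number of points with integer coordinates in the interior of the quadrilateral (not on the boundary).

The shoelace formula gives twice the area as |[10·(-8) − (-3)·17] + [(-3)·(-17) − (-16)·(-8)] + [(-16)·(-16) − 19·(-17)] + [19·17 − 10·(-16)]| = 956, so the area is 478.
Along each edge there are gcd(|Δx|,|Δy|)+1 lattice points, so counting each shared vertex once the boundary has gcd(13,25) + gcd(13,9) + gcd(35,1) + gcd(9,33) = 1+1+1+3 = 6.
Pick's theorem gives I = A − B/2 + 1 = 478 − 6/2 + 1 = 476.

476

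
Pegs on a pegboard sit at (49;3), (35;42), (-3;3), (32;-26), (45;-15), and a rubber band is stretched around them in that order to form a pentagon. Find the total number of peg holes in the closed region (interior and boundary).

1867

Using the shoelace formula, 2A = |(49·42 − 35·3) + (35·3 − (-3)·42) + ((-3)·(-26) − 32·3) + (32·(-15) − 45·(-26)) + (45·3 − 49·(-15))| = 3726, so the area is 1863.
Along each edge there are gcd(|Δx|,|Δy|)+1 lattice points, so counting each shared vertex once the boundary has gcd(14,39) + gcd(38,39) + gcd(35,29) + gcd(13,11) + gcd(4,18) = 1+1+1+1+2 = 6.
Pick's theorem gives I = A − B/2 + 1 = 1863 − 6/2 + 1 = 1861, so the closed region contains I + B = 1861 + 6 = 1867 lattice points.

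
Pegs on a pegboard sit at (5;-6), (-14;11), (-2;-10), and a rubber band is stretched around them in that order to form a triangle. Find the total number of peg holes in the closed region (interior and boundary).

101

The shoelace formula gives twice the area as |[5·11 − (-14)·(-6)] + [(-14)·(-10) − (-2)·11] + [(-2)·(-6) − 5·(-10)]| = 195, so the area is 97.5.
Along each edge there are gcd(|Δx|,|Δy|)+1 lattice points, so counting each shared vertex once the boundary has gcd(19,17) + gcd(12,21) + gcd(7,4) = 1+3+1 = 5.
Pick's theorem gives I = A − B/2 + 1 = 97.5 − 5/2 + 1 = 96, so the closed region contains I + B = 96 + 5 = 101 lattice points.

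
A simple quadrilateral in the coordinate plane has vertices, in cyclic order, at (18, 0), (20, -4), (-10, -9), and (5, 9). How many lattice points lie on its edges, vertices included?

11

The number of boundary lattice points is Σ gcd(|Δx|,|Δy|) = gcd(2,4) + gcd(30,5) + gcd(15,18) + gcd(13,9) = 2+5+3+1 = 11.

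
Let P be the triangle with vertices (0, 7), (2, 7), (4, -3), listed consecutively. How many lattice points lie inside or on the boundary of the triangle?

14

Using the shoelace formula, 2A = |[0·7 − 2·7] + [2·(-3) − 4·7] + [4·7 − 0·(-3)]| = 20, so the area is 10.
Along each edge there are gcd(|Δx|,|Δy|)+1 lattice points, so counting each shared vertex once the boundary has gcd(2,0) + gcd(2,10) + gcd(4,10) = 2+2+2 = 6.
Pick's theorem gives I = A − B/2 + 1 = 10 − 6/2 + 1 = 8, so the closed region contains I + B = 8 + 6 = 14 lattice points.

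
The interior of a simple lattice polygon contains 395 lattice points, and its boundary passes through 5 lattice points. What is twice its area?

793

By Pick's theorem, A = I + B/2 − 1 = 395 + 5/2 − 1 = 793/2.
Hence 2A = 793.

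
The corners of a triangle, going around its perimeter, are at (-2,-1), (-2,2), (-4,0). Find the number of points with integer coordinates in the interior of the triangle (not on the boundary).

1

By the shoelace formula, twice the signed area is |((-2)·2 − (-2)·(-1)) + ((-2)·0 − (-4)·2) + ((-4)·(-1) − (-2)·0)| = 6, so the area is 3.
Summing gcd(|Δx|,|Δy|) over the edges gives the boundary count: gcd(0,3) + gcd(2,2) + gcd(2,1) = 3+2+1 = 6.
Pick's theorem gives I = A − B/2 + 1 = 3 − 6/2 + 1 = 1.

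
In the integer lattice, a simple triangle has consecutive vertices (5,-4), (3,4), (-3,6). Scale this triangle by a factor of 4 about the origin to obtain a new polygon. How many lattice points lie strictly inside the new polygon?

By the shoelace formula, twice the signed area is |(5·4 − 3·(-4)) + (3·6 − (-3)·4) + ((-3)·(-4) − 5·6)| = 44, so the area is 22.
Along each edge there are gcd(|Δx|,|Δy|)+1 lattice points, so counting each shared vertex once the boundary has gcd(2,8) + gcd(6,2) + gcd(8,10) = 2+2+2 = 6.
Scaling by 4 multiplies the area by 4² = 16 (so the new area is 352) and multiplies the boundary lattice-point count by 4, giving 24.
By Pick's theorem, the interior count of the dilated polygon is 352 − 24/2 + 1 = 341.

341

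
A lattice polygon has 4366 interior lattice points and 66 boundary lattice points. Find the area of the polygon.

By Pick's theorem, A = I + B/2 − 1 = 4366 + 66/2 − 1 = 4398.

4398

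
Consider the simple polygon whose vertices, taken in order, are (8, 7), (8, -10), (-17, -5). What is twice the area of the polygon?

425

By the shoelace formula, twice the signed area is |[8·(-10) − 8·7] + [8·(-5) − (-17)·(-10)] + [(-17)·7 − 8·(-5)]| = 425, so the area is 425/2.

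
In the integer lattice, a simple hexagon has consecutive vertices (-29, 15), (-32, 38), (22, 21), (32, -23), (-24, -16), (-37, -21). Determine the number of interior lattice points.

2805

Using the shoelace formula, 2A = |((-29)·38 − (-32)·15) + ((-32)·21 − 22·38) + (22·(-23) − 32·21) + (32·(-16) − (-24)·(-23)) + ((-24)·(-21) − (-37)·(-16)) + ((-37)·15 − (-29)·(-21))| = 5624, so the area is 2812.
The number of boundary lattice points is Σ gcd(|Δx|,|Δy|) = gcd(3,23) + gcd(54,17) + gcd(10,44) + gcd(56,7) + gcd(13,5) + gcd(8,36) = 1+1+2+7+1+4 = 16.
Pick's theorem gives I = A − B/2 + 1 = 2812 − 16/2 + 1 = 2805.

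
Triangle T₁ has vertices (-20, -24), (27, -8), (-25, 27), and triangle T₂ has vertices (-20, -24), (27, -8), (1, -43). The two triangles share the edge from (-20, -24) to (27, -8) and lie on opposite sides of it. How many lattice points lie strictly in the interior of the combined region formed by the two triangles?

The union is the simple quadrilateral with vertices (-20, -24), (-25, 27), (27, -8), (1, -43) in order.
The shoelace formula gives twice the area as |[(-20)·27 − (-25)·(-24)] + [(-25)·(-8) − 27·27] + [27·(-43) − 1·(-8)] + [1·(-24) − (-20)·(-43)]| = 3706, so the area is 1853.
The number of boundary lattice points is Σ gcd(|Δx|,|Δy|) = gcd(5,51) + gcd(52,35) + gcd(26,35) + gcd(21,19) = 1+1+1+1 = 4.
By Pick's theorem I = A − B/2 + 1 = 1853 − 4/2 + 1 = 1852.

1852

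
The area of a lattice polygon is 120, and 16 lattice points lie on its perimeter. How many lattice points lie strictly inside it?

From Pick's theorem, I = A − B/2 + 1 = 120 − 16/2 + 1 = 113.

113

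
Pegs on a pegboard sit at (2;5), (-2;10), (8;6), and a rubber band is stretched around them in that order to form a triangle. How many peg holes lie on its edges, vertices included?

4

Summing gcd(|Δx|,|Δy|) over the edges gives the boundary count: gcd(4,5) + gcd(10,4) + gcd(6,1) = 1+2+1 = 4.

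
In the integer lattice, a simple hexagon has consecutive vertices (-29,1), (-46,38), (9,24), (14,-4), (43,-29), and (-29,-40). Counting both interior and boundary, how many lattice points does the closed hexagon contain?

3453

Using the shoelace formula, 2A = |[(-29)·38 − (-46)·1] + [(-46)·24 − 9·38] + [9·(-4) − 14·24] + [14·(-29) − 43·(-4)] + [43·(-40) − (-29)·(-29)] + [(-29)·1 − (-29)·(-40)]| = 6858, so the area is 3429.
Along each edge there are gcd(|Δx|,|Δy|)+1 lattice points, so counting each shared vertex once the boundary has gcd(17,37) + gcd(55,14) + gcd(5,28) + gcd(29,25) + gcd(72,11) + gcd(0,41) = 1+1+1+1+1+41 = 46.
Pick's theorem gives I = A − B/2 + 1 = 3429 − 46/2 + 1 = 3407, so the closed region contains I + B = 3407 + 46 = 3453 lattice points.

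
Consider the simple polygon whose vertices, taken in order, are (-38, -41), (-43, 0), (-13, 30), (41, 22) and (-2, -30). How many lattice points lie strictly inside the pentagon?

The shoelace formula gives twice the area as |[(-38)·0 − (-43)·(-41)] + [(-43)·30 − (-13)·0] + [(-13)·22 − 41·30] + [41·(-30) − (-2)·22] + [(-2)·(-41) − (-38)·(-30)]| = 6813, so the area is 3406.5.
Along each edge there are gcd(|Δx|,|Δy|)+1 lattice points, so counting each shared vertex once the boundary has gcd(5,41) + gcd(30,30) + gcd(54,8) + gcd(43,52) + gcd(36,11) = 1+30+2+1+1 = 35.
Pick's theorem gives I = A − B/2 + 1 = 3406.5 − 35/2 + 1 = 3390.

3390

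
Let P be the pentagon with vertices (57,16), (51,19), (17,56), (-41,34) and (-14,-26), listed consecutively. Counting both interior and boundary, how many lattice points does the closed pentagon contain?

4243

The shoelace formula gives twice the area as |(57·19 − 51·16) + (51·56 − 17·19) + (17·34 − (-41)·56) + ((-41)·(-26) − (-14)·34) + ((-14)·16 − 57·(-26))| = 8474, so the area is 4237.
Summing gcd(|Δx|,|Δy|) over the edges gives the boundary count: gcd(6,3) + gcd(34,37) + gcd(58,22) + gcd(27,60) + gcd(71,42) = 3+1+2+3+1 = 10.
Pick's theorem gives I = A − B/2 + 1 = 4237 − 10/2 + 1 = 4233, so the closed region contains I + B = 4233 + 10 = 4243 lattice points.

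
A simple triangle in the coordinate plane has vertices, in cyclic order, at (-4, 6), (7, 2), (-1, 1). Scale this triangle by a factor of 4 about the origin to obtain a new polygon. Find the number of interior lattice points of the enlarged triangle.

339

By the shoelace formula, twice the signed area is |((-4)·2 − 7·6) + (7·1 − (-1)·2) + ((-1)·6 − (-4)·1)| = 43, so the area is 21.5.
Summing gcd(|Δx|,|Δy|) over the edges gives the boundary count: gcd(11,4) + gcd(8,1) + gcd(3,5) = 1+1+1 = 3.
Scaling by 4 multiplies the area by 4² = 16 (so the new area is 344) and multiplies the boundary lattice-point count by 4, giving 12.
By Pick's theorem, the interior count of the dilated polygon is 344 − 12/2 + 1 = 339.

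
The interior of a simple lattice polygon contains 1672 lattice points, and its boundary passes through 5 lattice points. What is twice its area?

3347

By Pick's theorem, A = I + B/2 − 1 = 1672 + 5/2 − 1 = 3347/2.
Hence 2A = 3347.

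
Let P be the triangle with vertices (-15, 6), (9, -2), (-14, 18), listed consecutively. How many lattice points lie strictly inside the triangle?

144

Using the shoelace formula, 2A = |((-15)·(-2) − 9·6) + (9·18 − (-14)·(-2)) + ((-14)·6 − (-15)·18)| = 296, so the area is 148.
Summing gcd(|Δx|,|Δy|) over the edges gives the boundary count: gcd(24,8) + gcd(23,20) + gcd(1,12) = 8+1+1 = 10.
By Pick's theorem A = I + B/2 − 1, so I = 148 − 10/2 + 1 = 144.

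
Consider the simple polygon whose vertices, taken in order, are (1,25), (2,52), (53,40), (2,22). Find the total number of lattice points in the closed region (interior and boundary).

By the shoelace formula, twice the signed area is |[1·52 − 2·25] + [2·40 − 53·52] + [53·22 − 2·40] + [2·25 − 1·22]| = 1560, so the area is 780.
Summing gcd(|Δx|,|Δy|) over the edges gives the boundary count: gcd(1,27) + gcd(51,12) + gcd(51,18) + gcd(1,3) = 1+3+3+1 = 8.
Pick's theorem gives I = A − B/2 + 1 = 780 − 8/2 + 1 = 777, so the closed region contains I + B = 777 + 8 = 785 lattice points.

785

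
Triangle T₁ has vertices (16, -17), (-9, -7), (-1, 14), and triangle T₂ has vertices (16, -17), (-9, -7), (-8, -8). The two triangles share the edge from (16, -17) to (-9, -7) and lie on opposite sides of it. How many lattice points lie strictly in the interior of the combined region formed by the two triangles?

The union is the simple quadrilateral with vertices (16, -17), (-1, 14), (-9, -7), (-8, -8) in order.
By the shoelace formula, twice the signed area is |(16·14 − (-1)·(-17)) + ((-1)·(-7) − (-9)·14) + ((-9)·(-8) − (-8)·(-7)) + ((-8)·(-17) − 16·(-8))| = 620, so the area is 310.
The number of boundary lattice points is Σ gcd(|Δx|,|Δy|) = gcd(17,31) + gcd(8,21) + gcd(1,1) + gcd(24,9) = 1+1+1+3 = 6.
By Pick's theorem I = A − B/2 + 1 = 310 − 6/2 + 1 = 308.

308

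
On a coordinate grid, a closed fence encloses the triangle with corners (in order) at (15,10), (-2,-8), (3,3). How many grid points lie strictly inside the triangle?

The shoelace formula gives twice the area as |(15·(-8) − (-2)·10) + ((-2)·3 − 3·(-8)) + (3·10 − 15·3)| = 97, so the area is 48.5.
Summing gcd(|Δx|,|Δy|) over the edges gives the boundary count: gcd(17,18) + gcd(5,11) + gcd(12,7) = 1+1+1 = 3.
By Pick's theorem A = I + B/2 − 1, so I = 48.5 − 3/2 + 1 = 48.

48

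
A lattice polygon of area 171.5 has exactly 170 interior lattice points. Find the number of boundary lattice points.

5

Pick's theorem gives A = I + B/2 − 1, so B = 2(A − I + 1) = 2(171.5 − 170 + 1) = 5.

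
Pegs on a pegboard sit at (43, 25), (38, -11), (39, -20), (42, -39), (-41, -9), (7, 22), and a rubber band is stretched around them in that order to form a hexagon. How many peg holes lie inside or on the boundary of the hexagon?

Using the shoelace formula, 2A = |(43·(-11) − 38·25) + (38·(-20) − 39·(-11)) + (39·(-39) − 42·(-20)) + (42·(-9) − (-41)·(-39)) + ((-41)·22 − 7·(-9)) + (7·25 − 43·22)| = 6022, so the area is 3011.
Along each edge there are gcd(|Δx|,|Δy|)+1 lattice points, so counting each shared vertex once the boundary has gcd(5,36) + gcd(1,9) + gcd(3,19) + gcd(83,30) + gcd(48,31) + gcd(36,3) = 1+1+1+1+1+3 = 8.
Pick's theorem gives I = A − B/2 + 1 = 3011 − 8/2 + 1 = 3008, so the closed region contains I + B = 3008 + 8 = 3016 lattice points.

3016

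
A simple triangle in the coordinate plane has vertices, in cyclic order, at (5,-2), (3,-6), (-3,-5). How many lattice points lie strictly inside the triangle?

12

Using the shoelace formula, 2A = |(5·(-6) − 3·(-2)) + (3·(-5) − (-3)·(-6)) + ((-3)·(-2) − 5·(-5))| = 26, so the area is 13.
Along each edge there are gcd(|Δx|,|Δy|)+1 lattice points, so counting each shared vertex once the boundary has gcd(2,4) + gcd(6,1) + gcd(8,3) = 2+1+1 = 4.
By Pick's theorem A = I + B/2 − 1, so I = 13 − 4/2 + 1 = 12.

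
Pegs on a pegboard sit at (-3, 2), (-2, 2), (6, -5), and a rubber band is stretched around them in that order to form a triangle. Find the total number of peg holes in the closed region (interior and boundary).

6

Using the shoelace formula, 2A = |[(-3)·2 − (-2)·2] + [(-2)·(-5) − 6·2] + [6·2 − (-3)·(-5)]| = 7, so the area is 7/2.
Along each edge there are gcd(|Δx|,|Δy|)+1 lattice points, so counting each shared vertex once the boundary has gcd(1,0) + gcd(8,7) + gcd(9,7) = 1+1+1 = 3.
Pick's theorem gives I = A − B/2 + 1 = 7/2 − 3/2 + 1 = 3, so the closed region contains I + B = 3 + 3 = 6 lattice points.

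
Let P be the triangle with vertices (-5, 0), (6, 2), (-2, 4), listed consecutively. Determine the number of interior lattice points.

18

The shoelace formula gives twice the area as |((-5)·2 − 6·0) + (6·4 − (-2)·2) + ((-2)·0 − (-5)·4)| = 38, so the area is 19.
Along each edge there are gcd(|Δx|,|Δy|)+1 lattice points, so counting each shared vertex once the boundary has gcd(11,2) + gcd(8,2) + gcd(3,4) = 1+2+1 = 4.
By Pick's theorem A = I + B/2 − 1, so I = 19 − 4/2 + 1 = 18.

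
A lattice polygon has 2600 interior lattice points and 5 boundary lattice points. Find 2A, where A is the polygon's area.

5203

Pick's theorem states A = I + B/2 − 1, so A = 2600 + 5/2 − 1 = 5203/2.
Hence 2A = 5203.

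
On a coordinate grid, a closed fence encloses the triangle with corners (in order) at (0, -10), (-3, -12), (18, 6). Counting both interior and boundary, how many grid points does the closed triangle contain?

10

By the shoelace formula, twice the signed area is |[0·(-12) − (-3)·(-10)] + [(-3)·6 − 18·(-12)] + [18·(-10) − 0·6]| = 12, so the area is 6.
Summing gcd(|Δx|,|Δy|) over the edges gives the boundary count: gcd(3,2) + gcd(21,18) + gcd(18,16) = 1+3+2 = 6.
Pick's theorem gives I = A − B/2 + 1 = 6 − 6/2 + 1 = 4, so the closed region contains I + B = 4 + 6 = 10 lattice points.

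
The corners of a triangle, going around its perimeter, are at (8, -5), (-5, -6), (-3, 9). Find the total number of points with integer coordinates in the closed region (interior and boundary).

99

By the shoelace formula, twice the signed area is |[8·(-6) − (-5)·(-5)] + [(-5)·9 − (-3)·(-6)] + [(-3)·(-5) − 8·9]| = 193, so the area is 193/2.
Summing gcd(|Δx|,|Δy|) over the edges gives the boundary count: gcd(13,1) + gcd(2,15) + gcd(11,14) = 1+1+1 = 3.
Pick's theorem gives I = A − B/2 + 1 = 193/2 − 3/2 + 1 = 96, so the closed region contains I + B = 96 + 3 = 99 lattice points.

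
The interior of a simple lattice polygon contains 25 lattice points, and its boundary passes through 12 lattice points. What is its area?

30

By Pick's theorem, A = I + B/2 − 1 = 25 + 12/2 − 1 = 30.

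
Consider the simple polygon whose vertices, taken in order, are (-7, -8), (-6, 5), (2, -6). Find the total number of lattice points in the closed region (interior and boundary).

Using the shoelace formula, 2A = |[(-7)·5 − (-6)·(-8)] + [(-6)·(-6) − 2·5] + [2·(-8) − (-7)·(-6)]| = 115, so the area is 115/2.
Along each edge there are gcd(|Δx|,|Δy|)+1 lattice points, so counting each shared vertex once the boundary has gcd(1,13) + gcd(8,11) + gcd(9,2) = 1+1+1 = 3.
Pick's theorem gives I = A − B/2 + 1 = 115/2 − 3/2 + 1 = 57, so the closed region contains I + B = 57 + 3 = 60 lattice points.

60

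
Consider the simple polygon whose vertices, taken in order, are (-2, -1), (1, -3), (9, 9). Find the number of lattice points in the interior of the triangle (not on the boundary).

Using the shoelace formula, 2A = |((-2)·(-3) − 1·(-1)) + (1·9 − 9·(-3)) + (9·(-1) − (-2)·9)| = 52, so the area is 26.
The number of boundary lattice points is Σ gcd(|Δx|,|Δy|) = gcd(3,2) + gcd(8,12) + gcd(11,10) = 1+4+1 = 6.
Pick's theorem gives I = A − B/2 + 1 = 26 − 6/2 + 1 = 24.

24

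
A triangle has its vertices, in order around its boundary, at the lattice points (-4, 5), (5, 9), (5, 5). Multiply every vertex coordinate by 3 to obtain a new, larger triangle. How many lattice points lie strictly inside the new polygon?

By the shoelace formula, twice the signed area is |[(-4)·9 − 5·5] + [5·5 − 5·9] + [5·5 − (-4)·5]| = 36, so the area is 18.
Summing gcd(|Δx|,|Δy|) over the edges gives the boundary count: gcd(9,4) + gcd(0,4) + gcd(9,0) = 1+4+9 = 14.
Scaling by 3 multiplies the area by 3² = 9 (so the new area is 162) and multiplies the boundary lattice-point count by 3, giving 42.
By Pick's theorem, the interior count of the dilated polygon is 162 − 42/2 + 1 = 142.

142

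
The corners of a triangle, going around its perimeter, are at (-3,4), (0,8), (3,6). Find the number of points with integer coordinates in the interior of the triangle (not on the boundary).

8

By the shoelace formula, twice the signed area is |[(-3)·8 − 0·4] + [0·6 − 3·8] + [3·4 − (-3)·6]| = 18, so the area is 9.
Along each edge there are gcd(|Δx|,|Δy|)+1 lattice points, so counting each shared vertex once the boundary has gcd(3,4) + gcd(3,2) + gcd(6,2) = 1+1+2 = 4.
Pick's theorem gives I = A − B/2 + 1 = 9 − 4/2 + 1 = 8.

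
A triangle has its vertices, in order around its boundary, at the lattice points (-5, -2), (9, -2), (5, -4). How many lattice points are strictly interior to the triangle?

6

Using the shoelace formula, 2A = |((-5)·(-2) − 9·(-2)) + (9·(-4) − 5·(-2)) + (5·(-2) − (-5)·(-4))| = 28, so the area is 14.
Along each edge there are gcd(|Δx|,|Δy|)+1 lattice points, so counting each shared vertex once the boundary has gcd(14,0) + gcd(4,2) + gcd(10,2) = 14+2+2 = 18.
By Pick's theorem A = I + B/2 − 1, so I = 14 − 18/2 + 1 = 6.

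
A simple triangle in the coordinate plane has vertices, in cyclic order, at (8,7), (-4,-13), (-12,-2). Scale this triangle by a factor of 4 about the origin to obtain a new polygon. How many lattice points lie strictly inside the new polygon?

Using the shoelace formula, 2A = |[8·(-13) − (-4)·7] + [(-4)·(-2) − (-12)·(-13)] + [(-12)·7 − 8·(-2)]| = 292, so the area is 146.
Along each edge there are gcd(|Δx|,|Δy|)+1 lattice points, so counting each shared vertex once the boundary has gcd(12,20) + gcd(8,11) + gcd(20,9) = 4+1+1 = 6.
Scaling by 4 multiplies the area by 4² = 16 (so the new area is 2336) and multiplies the boundary lattice-point count by 4, giving 24.
By Pick's theorem, the interior count of the dilated polygon is 2336 − 24/2 + 1 = 2325.

2325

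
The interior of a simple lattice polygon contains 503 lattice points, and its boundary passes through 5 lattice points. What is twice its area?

By Pick's theorem, A = I + B/2 − 1 = 503 + 5/2 − 1 = 1009/2.
Hence 2A = 1009.

1009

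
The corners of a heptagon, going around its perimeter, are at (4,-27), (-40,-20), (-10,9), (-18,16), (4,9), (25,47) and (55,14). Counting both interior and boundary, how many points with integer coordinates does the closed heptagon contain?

By the shoelace formula, twice the signed area is |[4·(-20) − (-40)·(-27)] + [(-40)·9 − (-10)·(-20)] + [(-10)·16 − (-18)·9] + [(-18)·9 − 4·16] + [4·47 − 25·9] + [25·14 − 55·47] + [55·(-27) − 4·14]| = 5757, so the area is 5757/2.
Along each edge there are gcd(|Δx|,|Δy|)+1 lattice points, so counting each shared vertex once the boundary has gcd(44,7) + gcd(30,29) + gcd(8,7) + gcd(22,7) + gcd(21,38) + gcd(30,33) + gcd(51,41) = 1+1+1+1+1+3+1 = 9.
Pick's theorem gives I = A − B/2 + 1 = 5757/2 − 9/2 + 1 = 2875, so the closed region contains I + B = 2875 + 9 = 2884 lattice points.

2884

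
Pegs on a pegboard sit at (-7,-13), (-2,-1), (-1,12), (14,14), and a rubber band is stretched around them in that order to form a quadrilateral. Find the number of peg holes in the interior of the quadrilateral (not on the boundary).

153

Using the shoelace formula, 2A = |[(-7)·(-1) − (-2)·(-13)] + [(-2)·12 − (-1)·(-1)] + [(-1)·14 − 14·12] + [14·(-13) − (-7)·14]| = 310, so the area is 155.
Summing gcd(|Δx|,|Δy|) over the edges gives the boundary count: gcd(5,12) + gcd(1,13) + gcd(15,2) + gcd(21,27) = 1+1+1+3 = 6.
By Pick's theorem A = I + B/2 − 1, so I = 155 − 6/2 + 1 = 153.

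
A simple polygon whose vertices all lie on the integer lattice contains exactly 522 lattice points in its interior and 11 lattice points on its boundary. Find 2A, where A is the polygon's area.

Pick's theorem states A = I + B/2 − 1, so A = 522 + 11/2 − 1 = 1053/2.
Hence 2A = 1053.

1053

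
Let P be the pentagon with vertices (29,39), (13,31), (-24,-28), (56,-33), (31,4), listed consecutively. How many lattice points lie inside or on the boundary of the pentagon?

2745

The shoelace formula gives twice the area as |(29·31 − 13·39) + (13·(-28) − (-24)·31) + ((-24)·(-33) − 56·(-28)) + (56·4 − 31·(-33)) + (31·39 − 29·4)| = 5472, so the area is 2736.
Along each edge there are gcd(|Δx|,|Δy|)+1 lattice points, so counting each shared vertex once the boundary has gcd(16,8) + gcd(37,59) + gcd(80,5) + gcd(25,37) + gcd(2,35) = 8+1+5+1+1 = 16.
Pick's theorem gives I = A − B/2 + 1 = 2736 − 16/2 + 1 = 2729, so the closed region contains I + B = 2729 + 16 = 2745 lattice points.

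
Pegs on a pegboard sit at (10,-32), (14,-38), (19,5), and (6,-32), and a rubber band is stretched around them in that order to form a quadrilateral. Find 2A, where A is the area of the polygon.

Using the shoelace formula, 2A = |(10·(-38) − 14·(-32)) + (14·5 − 19·(-38)) + (19·(-32) − 6·5) + (6·(-32) − 10·(-32))| = 350, so the area is 175.

350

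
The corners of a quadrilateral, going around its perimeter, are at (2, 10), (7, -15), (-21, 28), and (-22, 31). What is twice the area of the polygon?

536

The shoelace formula gives twice the area as |[2·(-15) − 7·10] + [7·28 − (-21)·(-15)] + [(-21)·31 − (-22)·28] + [(-22)·10 − 2·31]| = 536, so the area is 268.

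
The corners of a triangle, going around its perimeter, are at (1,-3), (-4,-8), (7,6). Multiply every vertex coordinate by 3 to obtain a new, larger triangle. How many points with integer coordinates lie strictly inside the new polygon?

By the shoelace formula, twice the signed area is |[1·(-8) − (-4)·(-3)] + [(-4)·6 − 7·(-8)] + [7·(-3) − 1·6]| = 15, so the area is 7.5.
The number of boundary lattice points is Σ gcd(|Δx|,|Δy|) = gcd(5,5) + gcd(11,14) + gcd(6,9) = 5+1+3 = 9.
Scaling by 3 multiplies the area by 3² = 9 (so the new area is 67.5) and multiplies the boundary lattice-point count by 3, giving 27.
By Pick's theorem, the interior count of the dilated polygon is 67.5 − 27/2 + 1 = 55.

55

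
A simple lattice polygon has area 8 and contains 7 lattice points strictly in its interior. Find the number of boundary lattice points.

Pick's theorem gives A = I + B/2 − 1, so B = 2(A − I + 1) = 2(8 − 7 + 1) = 4.

4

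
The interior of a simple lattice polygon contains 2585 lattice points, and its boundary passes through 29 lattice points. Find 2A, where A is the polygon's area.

Pick's theorem states A = I + B/2 − 1, so A = 2585 + 29/2 − 1 = 5197/2.
Hence 2A = 5197.

5197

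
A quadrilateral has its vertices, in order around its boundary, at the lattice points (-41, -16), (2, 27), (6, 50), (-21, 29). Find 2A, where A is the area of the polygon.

1612

Using the shoelace formula, 2A = |((-41)·27 − 2·(-16)) + (2·50 − 6·27) + (6·29 − (-21)·50) + ((-21)·(-16) − (-41)·29)| = 1612, so the area is 806.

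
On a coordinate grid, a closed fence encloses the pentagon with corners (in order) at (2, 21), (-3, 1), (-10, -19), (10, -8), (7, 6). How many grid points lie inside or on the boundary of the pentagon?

334

Using the shoelace formula, 2A = |[2·1 − (-3)·21] + [(-3)·(-19) − (-10)·1] + [(-10)·(-8) − 10·(-19)] + [10·6 − 7·(-8)] + [7·21 − 2·6]| = 653, so the area is 326.5.
The number of boundary lattice points is Σ gcd(|Δx|,|Δy|) = gcd(5,20) + gcd(7,20) + gcd(20,11) + gcd(3,14) + gcd(5,15) = 5+1+1+1+5 = 13.
Pick's theorem gives I = A − B/2 + 1 = 326.5 − 13/2 + 1 = 321, so the closed region contains I + B = 321 + 13 = 334 lattice points.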